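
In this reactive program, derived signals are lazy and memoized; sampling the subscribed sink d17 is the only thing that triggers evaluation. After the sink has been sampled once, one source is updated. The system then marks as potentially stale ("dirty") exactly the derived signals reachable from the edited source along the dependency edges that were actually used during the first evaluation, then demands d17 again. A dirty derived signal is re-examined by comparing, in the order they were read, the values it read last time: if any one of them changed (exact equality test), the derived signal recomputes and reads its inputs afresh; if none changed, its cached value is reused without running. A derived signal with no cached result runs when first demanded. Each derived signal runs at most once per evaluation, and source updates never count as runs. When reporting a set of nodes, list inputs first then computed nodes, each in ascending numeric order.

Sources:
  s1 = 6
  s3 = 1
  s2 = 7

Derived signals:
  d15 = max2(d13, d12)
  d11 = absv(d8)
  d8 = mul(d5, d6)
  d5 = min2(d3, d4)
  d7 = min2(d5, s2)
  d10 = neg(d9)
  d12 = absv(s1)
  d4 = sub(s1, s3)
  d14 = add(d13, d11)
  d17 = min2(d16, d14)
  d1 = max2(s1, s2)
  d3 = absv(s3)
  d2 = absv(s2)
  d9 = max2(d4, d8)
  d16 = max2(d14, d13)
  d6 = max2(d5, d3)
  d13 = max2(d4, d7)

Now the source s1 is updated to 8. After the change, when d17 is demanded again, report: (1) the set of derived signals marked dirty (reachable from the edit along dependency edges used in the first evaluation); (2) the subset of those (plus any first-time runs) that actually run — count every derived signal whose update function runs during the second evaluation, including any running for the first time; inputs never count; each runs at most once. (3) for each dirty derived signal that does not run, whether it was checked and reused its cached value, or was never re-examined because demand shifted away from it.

The edit dirties: d4, d5, d6, d7, d8, d11, d13, d14, d16, d17.
6 derived signals run: d4, d5, d13, d14, d16, d17.
Cache hits after checking: d6, d7, d8, d11.
Note where the cutoff bites: d6 is checked, finds nothing changed, and keeps its cache.

First demand of the output computes:
  d3 = absv(1) = 1
  d4 = sub(6, 1) = 5
  d5 = min2(1, 5) = 1
  d6 = max2(1, 1) = 1
  d7 = min2(1, 7) = 1
  d8 = mul(1, 1) = 1
  d11 = absv(1) = 1
  d13 = max2(5, 1) = 5
  d14 = add(5, 1) = 6
  d16 = max2(6, 5) = 6
  d17 = min2(6, 6) = 6

After the edit, cleaning proceeds:
  d4: a read changed (s1 6->8) — executes, giving 7.
  d5: a read changed (d4 5->7) — executes, giving 1 — identical to its old value.
  d6: dirty, but its reads are unchanged (d5 unchanged, d3 unchanged); cached 1 stands.
  d7: dirty, but its reads are unchanged (d5 unchanged, s2 unchanged); cached 1 stands.
  d8: dirty, but its reads are unchanged (d5 unchanged, d6 unchanged); cached 1 stands.
  d11: dirty, but its reads are unchanged (d8 unchanged); cached 1 stands.
  d13: a read changed (d4 5->7) — executes, giving 7.
  d14: a read changed (d13 5->7) — executes, giving 8.
  d16: a read changed (d14 6->8; d13 5->7) — executes, giving 8.
  d17: a read changed (d16 6->8; d14 6->8) — executes, giving 8.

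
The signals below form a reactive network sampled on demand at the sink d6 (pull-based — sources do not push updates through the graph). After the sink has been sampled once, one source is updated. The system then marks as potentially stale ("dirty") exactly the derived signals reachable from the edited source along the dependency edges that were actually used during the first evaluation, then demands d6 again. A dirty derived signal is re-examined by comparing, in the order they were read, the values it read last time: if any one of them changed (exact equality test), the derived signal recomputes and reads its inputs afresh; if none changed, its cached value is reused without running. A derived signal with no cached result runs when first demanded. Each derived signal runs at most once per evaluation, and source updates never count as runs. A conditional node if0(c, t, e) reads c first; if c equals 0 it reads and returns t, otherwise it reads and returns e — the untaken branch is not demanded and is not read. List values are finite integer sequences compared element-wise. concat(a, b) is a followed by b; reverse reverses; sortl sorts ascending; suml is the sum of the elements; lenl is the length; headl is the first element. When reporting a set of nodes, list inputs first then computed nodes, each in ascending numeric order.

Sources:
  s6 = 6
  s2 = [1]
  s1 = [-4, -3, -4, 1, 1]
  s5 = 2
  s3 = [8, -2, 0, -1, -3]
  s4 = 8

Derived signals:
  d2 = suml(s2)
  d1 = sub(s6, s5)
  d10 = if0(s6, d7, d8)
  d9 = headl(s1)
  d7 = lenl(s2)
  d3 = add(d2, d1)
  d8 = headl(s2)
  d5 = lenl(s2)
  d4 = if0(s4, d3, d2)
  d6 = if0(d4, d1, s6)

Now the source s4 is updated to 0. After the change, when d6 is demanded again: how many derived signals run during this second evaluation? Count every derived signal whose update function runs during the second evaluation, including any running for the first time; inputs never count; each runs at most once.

Run set: d1, d3, d4, d6 (4 run).
The important point: the flipped condition pulls in fresh nodes; d1, d3 run for the first time.

Initial pass — values computed on the first demand:
  d2 = suml([1]) = 1
  d4 = if0(s4=8 -> else branch d2) = 1
  d6 = if0(d4=1 -> else branch s6) = 6

Second demand — change propagation:
  d1: newly demanded (no cache) — executes and yields 4.
  d3: newly demanded (no cache) — executes and yields 5.
  d4: re-runs because s4 8->0; new result 5.
  d6: re-runs because d4 1->5; new result 6 (unchanged).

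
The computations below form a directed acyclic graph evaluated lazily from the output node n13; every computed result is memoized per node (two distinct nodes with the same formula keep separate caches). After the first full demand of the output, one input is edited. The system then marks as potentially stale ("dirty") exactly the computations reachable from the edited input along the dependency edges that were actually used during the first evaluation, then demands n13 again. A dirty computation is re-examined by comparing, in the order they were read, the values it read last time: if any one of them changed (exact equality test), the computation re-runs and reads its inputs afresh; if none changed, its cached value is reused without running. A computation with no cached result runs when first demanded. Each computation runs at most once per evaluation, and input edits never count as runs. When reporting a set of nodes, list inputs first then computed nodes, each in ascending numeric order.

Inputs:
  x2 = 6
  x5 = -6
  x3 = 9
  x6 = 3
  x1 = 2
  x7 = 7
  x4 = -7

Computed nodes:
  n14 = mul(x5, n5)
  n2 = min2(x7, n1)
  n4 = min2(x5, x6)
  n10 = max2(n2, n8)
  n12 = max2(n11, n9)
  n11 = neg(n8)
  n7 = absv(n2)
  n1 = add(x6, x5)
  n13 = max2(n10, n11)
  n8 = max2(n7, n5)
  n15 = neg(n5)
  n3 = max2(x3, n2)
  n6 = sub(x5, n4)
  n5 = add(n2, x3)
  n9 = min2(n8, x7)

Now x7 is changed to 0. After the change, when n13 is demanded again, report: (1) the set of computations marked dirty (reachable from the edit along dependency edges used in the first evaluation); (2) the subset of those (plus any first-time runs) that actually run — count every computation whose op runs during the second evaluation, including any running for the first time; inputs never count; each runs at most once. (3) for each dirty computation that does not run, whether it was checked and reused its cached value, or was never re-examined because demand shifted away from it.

The edit dirties: n2, n5, n7, n8, n10, n11, n13.
1 computations run: n2.
Cache hits after checking: n5, n7, n8, n10, n11, n13.
Note the absorption at n2: it re-runs yet its value is the same, leaving the output's value untouched.

First demand of the output computes:
  n1 = add(3, -6) = -3
  n2 = min2(7, -3) = -3
  n5 = add(-3, 9) = 6
  n7 = absv(-3) = 3
  n8 = max2(3, 6) = 6
  n10 = max2(-3, 6) = 6
  n11 = neg(6) = -6
  n13 = max2(6, -6) = 6

After the edit, cleaning proceeds:
  n2: a read changed (x7 7->0) — executes, giving -3 — identical to its old value.
  n5: dirty, but its reads are unchanged (n2 unchanged, x3 unchanged); cached 6 stands.
  n7: dirty, but its reads are unchanged (n2 unchanged); cached 3 stands.
  n8: dirty, but its reads are unchanged (n7 unchanged, n5 unchanged); cached 6 stands.
  n10: dirty, but its reads are unchanged (n2 unchanged, n8 unchanged); cached 6 stands.
  n11: dirty, but its reads are unchanged (n8 unchanged); cached -6 stands.
  n13: dirty, but its reads are unchanged (n10 unchanged, n11 unchanged); cached 6 stands.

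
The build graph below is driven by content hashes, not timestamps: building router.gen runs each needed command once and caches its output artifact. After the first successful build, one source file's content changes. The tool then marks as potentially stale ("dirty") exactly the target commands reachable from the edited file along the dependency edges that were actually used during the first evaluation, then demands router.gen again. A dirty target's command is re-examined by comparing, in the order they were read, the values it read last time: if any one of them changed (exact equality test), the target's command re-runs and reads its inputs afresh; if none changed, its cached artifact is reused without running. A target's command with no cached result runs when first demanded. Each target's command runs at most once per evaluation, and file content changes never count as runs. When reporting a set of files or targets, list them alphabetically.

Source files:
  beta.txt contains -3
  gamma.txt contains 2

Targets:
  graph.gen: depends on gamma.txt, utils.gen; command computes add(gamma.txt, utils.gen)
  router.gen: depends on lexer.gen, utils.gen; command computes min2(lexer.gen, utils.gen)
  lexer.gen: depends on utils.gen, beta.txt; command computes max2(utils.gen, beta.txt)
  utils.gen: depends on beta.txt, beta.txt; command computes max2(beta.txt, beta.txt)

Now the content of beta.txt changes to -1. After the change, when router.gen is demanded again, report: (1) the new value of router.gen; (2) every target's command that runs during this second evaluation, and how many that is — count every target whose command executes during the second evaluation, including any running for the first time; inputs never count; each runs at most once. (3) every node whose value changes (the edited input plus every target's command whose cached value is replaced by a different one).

router.gen now evaluates to -1.
Run set: lexer.gen, router.gen, utils.gen (3 run).
Changed values: beta.txt, lexer.gen, router.gen, utils.gen.

Initial pass — values computed on the first demand:
  utils.gen = max2(-3, -3) = -3
  lexer.gen = max2(-3, -3) = -3
  router.gen = min2(-3, -3) = -3

Second demand — change propagation:
  utils.gen: re-runs because beta.txt -3->-1; beta.txt -3->-1; new result -1.
  lexer.gen: re-runs because utils.gen -3->-1; beta.txt -3->-1; new result -1.
  router.gen: re-runs because lexer.gen -3->-1; utils.gen -3->-1; new result -1.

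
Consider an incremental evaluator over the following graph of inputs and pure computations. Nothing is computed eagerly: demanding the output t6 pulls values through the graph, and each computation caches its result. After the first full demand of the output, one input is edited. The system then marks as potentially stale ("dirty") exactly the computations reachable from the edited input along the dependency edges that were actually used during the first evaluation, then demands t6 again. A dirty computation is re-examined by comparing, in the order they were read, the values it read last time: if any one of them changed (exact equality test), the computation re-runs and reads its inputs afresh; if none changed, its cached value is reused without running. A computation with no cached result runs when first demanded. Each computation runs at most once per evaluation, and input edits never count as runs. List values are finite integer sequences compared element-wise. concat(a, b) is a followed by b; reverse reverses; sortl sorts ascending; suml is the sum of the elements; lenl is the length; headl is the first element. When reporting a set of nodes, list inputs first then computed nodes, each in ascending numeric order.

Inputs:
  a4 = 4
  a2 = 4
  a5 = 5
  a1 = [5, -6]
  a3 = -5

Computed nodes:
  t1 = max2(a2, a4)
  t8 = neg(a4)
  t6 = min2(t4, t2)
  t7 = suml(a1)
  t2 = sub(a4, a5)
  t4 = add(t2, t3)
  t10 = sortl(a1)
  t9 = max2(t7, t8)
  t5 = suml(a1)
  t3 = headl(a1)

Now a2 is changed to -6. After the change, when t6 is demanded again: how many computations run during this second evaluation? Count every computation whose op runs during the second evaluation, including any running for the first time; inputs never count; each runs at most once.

Initial pass — values computed on the first demand:
  t2 = sub(4, 5) = -1
  t3 = headl([5, -6]) = 5
  t4 = add(-1, 5) = 4
  t6 = min2(4, -1) = -1

Second demand — change propagation:
  no demanded computation ever read a2, so the edit dirties nothing and nothing runs.

The important point: nothing the output needs ever reads a2, so the edit is invisible to it.

Run set: none (0 run).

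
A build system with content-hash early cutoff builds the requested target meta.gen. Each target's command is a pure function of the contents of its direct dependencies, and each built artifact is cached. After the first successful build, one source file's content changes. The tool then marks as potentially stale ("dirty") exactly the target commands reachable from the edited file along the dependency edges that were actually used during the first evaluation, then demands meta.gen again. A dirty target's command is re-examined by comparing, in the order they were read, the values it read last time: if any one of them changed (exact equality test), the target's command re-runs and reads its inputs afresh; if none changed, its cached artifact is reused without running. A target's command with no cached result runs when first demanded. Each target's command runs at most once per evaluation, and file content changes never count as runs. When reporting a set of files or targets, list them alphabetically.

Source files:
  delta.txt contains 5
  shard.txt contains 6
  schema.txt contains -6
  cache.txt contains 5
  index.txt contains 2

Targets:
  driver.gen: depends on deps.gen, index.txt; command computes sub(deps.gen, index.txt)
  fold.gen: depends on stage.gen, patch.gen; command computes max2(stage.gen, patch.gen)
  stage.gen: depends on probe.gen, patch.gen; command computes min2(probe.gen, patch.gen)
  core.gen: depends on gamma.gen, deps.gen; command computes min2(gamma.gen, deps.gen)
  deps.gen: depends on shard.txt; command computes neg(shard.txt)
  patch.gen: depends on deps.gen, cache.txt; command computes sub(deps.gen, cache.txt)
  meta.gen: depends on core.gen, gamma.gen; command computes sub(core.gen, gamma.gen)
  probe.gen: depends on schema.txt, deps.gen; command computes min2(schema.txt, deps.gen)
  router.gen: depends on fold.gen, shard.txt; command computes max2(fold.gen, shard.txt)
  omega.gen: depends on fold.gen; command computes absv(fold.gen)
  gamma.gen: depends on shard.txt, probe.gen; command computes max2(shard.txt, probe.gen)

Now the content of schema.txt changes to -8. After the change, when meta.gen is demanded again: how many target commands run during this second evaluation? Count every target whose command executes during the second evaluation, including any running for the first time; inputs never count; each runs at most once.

First evaluation (everything demanded from the output):
  deps.gen = neg(6) = -6
  probe.gen = min2(-6, -6) = -6
  gamma.gen = max2(6, -6) = 6
  core.gen = min2(6, -6) = -6
  meta.gen = sub(-6, 6) = -12

Propagation after the edit:
  probe.gen: runs — schema.txt -6->-8; result -8.
  gamma.gen: runs — probe.gen -6->-8; result 6 (same value as before).
  core.gen: checked — values it read are unchanged (gamma.gen unchanged, deps.gen unchanged); reused cached -6 without running.
  meta.gen: checked — values it read are unchanged (core.gen unchanged, gamma.gen unchanged); reused cached -12 without running.

Key observation: the change is absorbed at gamma.gen — it re-runs but produces the same value, and the output's value is unchanged.

Target commands that run: gamma.gen, probe.gen — 2 in total.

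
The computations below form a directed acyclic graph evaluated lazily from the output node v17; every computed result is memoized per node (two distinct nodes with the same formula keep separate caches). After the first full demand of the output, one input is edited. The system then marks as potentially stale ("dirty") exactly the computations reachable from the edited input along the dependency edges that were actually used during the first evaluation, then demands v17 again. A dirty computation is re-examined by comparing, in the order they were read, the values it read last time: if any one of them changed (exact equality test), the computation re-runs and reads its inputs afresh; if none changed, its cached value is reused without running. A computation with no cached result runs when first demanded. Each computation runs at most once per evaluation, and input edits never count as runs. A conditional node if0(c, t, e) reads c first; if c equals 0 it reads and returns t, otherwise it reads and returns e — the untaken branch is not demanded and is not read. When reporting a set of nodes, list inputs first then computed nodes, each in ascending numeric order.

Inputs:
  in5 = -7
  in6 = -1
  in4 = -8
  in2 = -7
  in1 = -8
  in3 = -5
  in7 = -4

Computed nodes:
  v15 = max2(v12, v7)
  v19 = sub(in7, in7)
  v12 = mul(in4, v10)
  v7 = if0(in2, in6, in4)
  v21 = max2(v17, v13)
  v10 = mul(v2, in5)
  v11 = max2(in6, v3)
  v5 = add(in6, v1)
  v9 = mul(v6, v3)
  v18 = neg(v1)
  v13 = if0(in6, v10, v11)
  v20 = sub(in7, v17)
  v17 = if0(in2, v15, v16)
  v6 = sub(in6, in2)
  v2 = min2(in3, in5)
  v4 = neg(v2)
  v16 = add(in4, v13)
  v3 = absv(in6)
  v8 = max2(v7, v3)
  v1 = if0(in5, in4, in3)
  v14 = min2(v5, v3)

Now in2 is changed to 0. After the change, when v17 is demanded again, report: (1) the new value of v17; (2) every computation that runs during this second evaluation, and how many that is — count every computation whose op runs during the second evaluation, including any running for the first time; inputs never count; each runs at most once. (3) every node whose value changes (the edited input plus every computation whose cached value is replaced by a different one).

Demanding v17 again yields -1.
6 computations run: v2, v7, v10, v12, v15, v17.
The nodes whose values change: in2, v17.
Note the branch switch — v2, v7, v10, v12, v15 had no cache and run now for the first time.

First demand of the output computes:
  v3 = absv(-1) = 1
  v11 = max2(-1, 1) = 1
  v13 = if0(in6=-1 -> else branch v11) = 1
  v16 = add(-8, 1) = -7
  v17 = if0(in2=-7 -> else branch v16) = -7

After the edit, cleaning proceeds:
  v2: had never run; runs now, result -7.
  v7: had never run; runs now, result -1.
  v10: had never run; runs now, result 49.
  v12: had never run; runs now, result -392.
  v15: had never run; runs now, result -1.
  v17: a read changed (in2 -7->0) — executes, giving -1.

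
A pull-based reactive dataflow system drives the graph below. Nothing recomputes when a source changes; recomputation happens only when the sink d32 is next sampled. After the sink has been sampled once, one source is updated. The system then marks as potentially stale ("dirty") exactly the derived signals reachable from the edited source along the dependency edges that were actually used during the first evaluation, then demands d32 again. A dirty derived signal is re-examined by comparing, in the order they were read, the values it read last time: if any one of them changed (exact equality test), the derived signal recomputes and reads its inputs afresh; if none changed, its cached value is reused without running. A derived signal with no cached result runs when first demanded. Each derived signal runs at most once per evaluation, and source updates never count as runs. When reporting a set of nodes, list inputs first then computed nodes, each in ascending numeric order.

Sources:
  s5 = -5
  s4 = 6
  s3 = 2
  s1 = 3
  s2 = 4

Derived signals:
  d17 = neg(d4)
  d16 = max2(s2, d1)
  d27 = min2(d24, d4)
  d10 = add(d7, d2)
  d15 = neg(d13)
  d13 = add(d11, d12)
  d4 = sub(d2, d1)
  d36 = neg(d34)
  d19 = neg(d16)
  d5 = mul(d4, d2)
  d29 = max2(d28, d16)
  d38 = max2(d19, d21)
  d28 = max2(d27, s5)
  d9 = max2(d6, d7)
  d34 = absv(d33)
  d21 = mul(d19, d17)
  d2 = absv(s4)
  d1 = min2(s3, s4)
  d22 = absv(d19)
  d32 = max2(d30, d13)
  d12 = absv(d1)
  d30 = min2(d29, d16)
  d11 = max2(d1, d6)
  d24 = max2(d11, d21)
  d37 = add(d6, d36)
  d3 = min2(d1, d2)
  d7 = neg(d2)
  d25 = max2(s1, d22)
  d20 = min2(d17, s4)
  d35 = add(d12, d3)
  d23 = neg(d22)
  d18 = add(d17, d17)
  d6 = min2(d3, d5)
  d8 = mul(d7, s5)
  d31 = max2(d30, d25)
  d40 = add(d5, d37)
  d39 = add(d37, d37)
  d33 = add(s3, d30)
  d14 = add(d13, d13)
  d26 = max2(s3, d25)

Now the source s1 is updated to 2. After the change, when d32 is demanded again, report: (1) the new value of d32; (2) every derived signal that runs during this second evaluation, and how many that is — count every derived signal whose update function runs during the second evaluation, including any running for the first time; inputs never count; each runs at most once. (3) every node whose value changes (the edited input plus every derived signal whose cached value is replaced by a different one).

New value of d32: 4.
Derived signals that run: none — 0 in total.
Values that change: s1.
Key observation: s1 is never demanded by the output, so the edit triggers no recomputation at all.

First evaluation (everything demanded from the output):
  d1 = min2(2, 6) = 2
  d2 = absv(6) = 6
  d3 = min2(2, 6) = 2
  d4 = sub(6, 2) = 4
  d5 = mul(4, 6) = 24
  d6 = min2(2, 24) = 2
  d11 = max2(2, 2) = 2
  d12 = absv(2) = 2
  d13 = add(2, 2) = 4
  d16 = max2(4, 2) = 4
  d17 = neg(4) = -4
  d19 = neg(4) = -4
  d21 = mul(-4, -4) = 16
  d24 = max2(2, 16) = 16
  d27 = min2(16, 4) = 4
  d28 = max2(4, -5) = 4
  d29 = max2(4, 4) = 4
  d30 = min2(4, 4) = 4
  d32 = max2(4, 4) = 4

Propagation after the edit:
  s1 feeds no computation that the output demands — nothing is marked dirty and nothing runs.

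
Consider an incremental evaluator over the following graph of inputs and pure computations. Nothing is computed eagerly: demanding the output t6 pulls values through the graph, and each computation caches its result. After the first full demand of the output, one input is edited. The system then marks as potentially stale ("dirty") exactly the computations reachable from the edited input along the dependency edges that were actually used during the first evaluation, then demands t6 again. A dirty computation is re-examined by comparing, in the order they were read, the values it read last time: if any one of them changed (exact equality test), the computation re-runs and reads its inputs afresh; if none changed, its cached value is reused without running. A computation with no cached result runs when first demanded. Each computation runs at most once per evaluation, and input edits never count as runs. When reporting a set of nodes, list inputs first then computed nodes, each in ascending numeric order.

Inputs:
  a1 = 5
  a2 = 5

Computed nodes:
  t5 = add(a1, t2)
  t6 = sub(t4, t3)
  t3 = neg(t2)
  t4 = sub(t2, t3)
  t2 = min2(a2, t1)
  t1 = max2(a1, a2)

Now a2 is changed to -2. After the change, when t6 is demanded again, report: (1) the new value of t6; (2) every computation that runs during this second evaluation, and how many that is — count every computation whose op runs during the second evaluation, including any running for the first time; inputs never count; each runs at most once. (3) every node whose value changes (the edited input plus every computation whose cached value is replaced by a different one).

Initial pass — values computed on the first demand:
  t1 = max2(5, 5) = 5
  t2 = min2(5, 5) = 5
  t3 = neg(5) = -5
  t4 = sub(5, -5) = 10
  t6 = sub(10, -5) = 15

Second demand — change propagation:
  t1: re-runs because a2 5->-2; new result 5 (unchanged).
  t2: re-runs because a2 5->-2; new result -2.
  t3: re-runs because t2 5->-2; new result 2.
  t4: re-runs because t2 5->-2; t3 -5->2; new result -4.
  t6: re-runs because t4 10->-4; t3 -5->2; new result -6.

t6 now evaluates to -6.
Run set: t1, t2, t3, t4, t6 (5 run).
Changed values: a2, t2, t3, t4, t6.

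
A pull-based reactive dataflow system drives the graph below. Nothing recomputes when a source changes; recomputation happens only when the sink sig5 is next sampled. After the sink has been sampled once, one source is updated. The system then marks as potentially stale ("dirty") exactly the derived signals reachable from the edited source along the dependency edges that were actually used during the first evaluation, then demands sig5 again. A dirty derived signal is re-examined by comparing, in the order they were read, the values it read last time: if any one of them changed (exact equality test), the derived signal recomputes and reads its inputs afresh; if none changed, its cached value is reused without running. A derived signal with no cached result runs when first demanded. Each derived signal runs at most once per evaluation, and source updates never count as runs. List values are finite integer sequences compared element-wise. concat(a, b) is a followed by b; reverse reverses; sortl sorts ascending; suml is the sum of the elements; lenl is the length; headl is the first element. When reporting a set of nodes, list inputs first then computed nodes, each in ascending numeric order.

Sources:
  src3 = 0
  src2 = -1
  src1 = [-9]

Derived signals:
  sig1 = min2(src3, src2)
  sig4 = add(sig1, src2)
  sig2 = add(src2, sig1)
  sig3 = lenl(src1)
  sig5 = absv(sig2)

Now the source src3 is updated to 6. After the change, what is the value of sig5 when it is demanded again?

New value of sig5: 2.
Key observation: the change is absorbed at sig1 — it re-runs but produces the same value, and the output's value is unchanged.

First evaluation (everything demanded from the output):
  sig1 = min2(0, -1) = -1
  sig2 = add(-1, -1) = -2
  sig5 = absv(-2) = 2

Propagation after the edit:
  sig1: runs — src3 0->6; result -1 (same value as before).
  sig2: checked — values it read are unchanged (src2 unchanged, sig1 unchanged); reused cached -2 without running.
  sig5: checked — values it read are unchanged (sig2 unchanged); reused cached 2 without running.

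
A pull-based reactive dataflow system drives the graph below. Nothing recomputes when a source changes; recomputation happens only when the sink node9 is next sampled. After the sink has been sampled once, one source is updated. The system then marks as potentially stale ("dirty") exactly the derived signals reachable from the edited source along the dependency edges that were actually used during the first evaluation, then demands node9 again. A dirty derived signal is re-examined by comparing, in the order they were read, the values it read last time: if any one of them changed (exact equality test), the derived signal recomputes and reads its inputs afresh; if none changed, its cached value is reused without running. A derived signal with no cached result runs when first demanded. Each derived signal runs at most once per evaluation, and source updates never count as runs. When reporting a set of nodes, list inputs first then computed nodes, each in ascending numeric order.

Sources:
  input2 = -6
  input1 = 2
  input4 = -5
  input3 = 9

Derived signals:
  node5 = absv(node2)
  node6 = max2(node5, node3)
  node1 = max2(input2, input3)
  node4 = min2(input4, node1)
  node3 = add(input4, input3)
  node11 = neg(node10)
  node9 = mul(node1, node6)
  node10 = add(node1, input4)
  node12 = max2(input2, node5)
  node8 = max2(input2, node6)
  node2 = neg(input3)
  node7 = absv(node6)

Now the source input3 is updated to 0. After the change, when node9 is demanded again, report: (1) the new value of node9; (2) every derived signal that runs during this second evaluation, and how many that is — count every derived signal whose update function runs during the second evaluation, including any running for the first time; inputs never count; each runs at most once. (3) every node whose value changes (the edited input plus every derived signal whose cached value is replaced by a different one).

New value of node9: 0.
Derived signals that run: node1, node2, node3, node5, node6, node9 — 6 in total.
Values that change: input3, node1, node2, node3, node5, node6, node9.

First evaluation (everything demanded from the output):
  node1 = max2(-6, 9) = 9
  node2 = neg(9) = -9
  node3 = add(-5, 9) = 4
  node5 = absv(-9) = 9
  node6 = max2(9, 4) = 9
  node9 = mul(9, 9) = 81

Propagation after the edit:
  node1: runs — input3 9->0; result 0.
  node2: runs — input3 9->0; result 0.
  node3: runs — input3 9->0; result -5.
  node5: runs — node2 -9->0; result 0.
  node6: runs — node5 9->0; node3 4->-5; result 0.
  node9: runs — node1 9->0; node6 9->0; result 0.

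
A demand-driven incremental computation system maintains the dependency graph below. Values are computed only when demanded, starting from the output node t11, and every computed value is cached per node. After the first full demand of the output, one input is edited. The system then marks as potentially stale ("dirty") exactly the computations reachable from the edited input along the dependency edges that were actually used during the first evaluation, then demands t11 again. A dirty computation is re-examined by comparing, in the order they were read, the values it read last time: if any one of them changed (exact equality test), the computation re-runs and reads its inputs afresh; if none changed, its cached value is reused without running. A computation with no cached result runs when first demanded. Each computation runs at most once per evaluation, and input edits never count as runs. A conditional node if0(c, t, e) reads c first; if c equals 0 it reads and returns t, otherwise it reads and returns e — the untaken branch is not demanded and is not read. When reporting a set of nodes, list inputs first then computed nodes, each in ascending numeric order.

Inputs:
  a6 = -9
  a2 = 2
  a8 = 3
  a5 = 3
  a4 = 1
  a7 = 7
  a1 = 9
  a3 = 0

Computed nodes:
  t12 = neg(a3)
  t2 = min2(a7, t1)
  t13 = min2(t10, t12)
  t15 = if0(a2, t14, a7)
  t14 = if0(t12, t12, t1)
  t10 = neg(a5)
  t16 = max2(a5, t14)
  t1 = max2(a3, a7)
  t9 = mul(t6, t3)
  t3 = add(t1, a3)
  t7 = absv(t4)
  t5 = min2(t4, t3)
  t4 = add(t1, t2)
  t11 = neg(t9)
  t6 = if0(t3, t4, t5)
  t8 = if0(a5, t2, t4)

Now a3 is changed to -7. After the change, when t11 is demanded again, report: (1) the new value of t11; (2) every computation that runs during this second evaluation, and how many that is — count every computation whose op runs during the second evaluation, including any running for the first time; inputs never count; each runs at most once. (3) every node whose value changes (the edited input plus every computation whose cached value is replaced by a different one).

First evaluation (everything demanded from the output):
  t1 = max2(0, 7) = 7
  t2 = min2(7, 7) = 7
  t3 = add(7, 0) = 7
  t4 = add(7, 7) = 14
  t5 = min2(14, 7) = 7
  t6 = if0(t3=7 -> else branch t5) = 7
  t9 = mul(7, 7) = 49
  t11 = neg(49) = -49

Propagation after the edit:
  t1: runs — a3 0->-7; result 7 (same value as before).
  t2: checked — values it read are unchanged (a7 unchanged, t1 unchanged); reused cached 7 without running.
  t3: runs — a3 0->-7; result 0.
  t4: checked — values it read are unchanged (t1 unchanged, t2 unchanged); reused cached 14 without running.
  t5: marked dirty but never re-examined — demand shifted away from it.
  t6: runs — t3 7->0; result 14.
  t9: runs — t6 7->14; t3 7->0; result 0.
  t11: runs — t9 49->0; result 0.

Key observation: a condition flipped, so demand moved to the other branch — t5 is never re-examined.

New value of t11: 0.
Computations that run: t1, t3, t6, t9, t11 — 5 in total.
Values that change: a3, t3, t6, t9, t11.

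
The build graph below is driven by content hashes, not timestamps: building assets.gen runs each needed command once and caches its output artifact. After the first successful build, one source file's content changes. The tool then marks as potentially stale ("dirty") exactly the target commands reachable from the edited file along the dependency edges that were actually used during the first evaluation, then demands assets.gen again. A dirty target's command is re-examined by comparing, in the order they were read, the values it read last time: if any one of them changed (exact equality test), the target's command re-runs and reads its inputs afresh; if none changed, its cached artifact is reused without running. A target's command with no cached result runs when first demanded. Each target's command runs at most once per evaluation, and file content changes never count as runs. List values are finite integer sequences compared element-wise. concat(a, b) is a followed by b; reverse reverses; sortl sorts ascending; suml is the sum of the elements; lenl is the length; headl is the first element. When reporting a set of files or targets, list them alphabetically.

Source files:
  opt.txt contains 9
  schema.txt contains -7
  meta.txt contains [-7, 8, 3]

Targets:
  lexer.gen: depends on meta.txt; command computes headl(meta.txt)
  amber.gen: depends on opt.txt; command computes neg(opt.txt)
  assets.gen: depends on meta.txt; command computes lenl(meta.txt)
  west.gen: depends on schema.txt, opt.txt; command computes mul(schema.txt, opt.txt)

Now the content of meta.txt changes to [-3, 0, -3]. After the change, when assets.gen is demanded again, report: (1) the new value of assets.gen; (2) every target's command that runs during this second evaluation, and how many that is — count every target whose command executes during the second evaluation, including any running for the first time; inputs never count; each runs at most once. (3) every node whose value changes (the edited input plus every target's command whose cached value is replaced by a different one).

assets.gen now evaluates to 3.
Run set: assets.gen (1 run).
Changed values: meta.txt.

Initial pass — values computed on the first demand:
  assets.gen = lenl([-7, 8, 3]) = 3

Second demand — change propagation:
  assets.gen: re-runs because meta.txt [-7, 8, 3]->[-3, 0, -3]; new result 3 (unchanged).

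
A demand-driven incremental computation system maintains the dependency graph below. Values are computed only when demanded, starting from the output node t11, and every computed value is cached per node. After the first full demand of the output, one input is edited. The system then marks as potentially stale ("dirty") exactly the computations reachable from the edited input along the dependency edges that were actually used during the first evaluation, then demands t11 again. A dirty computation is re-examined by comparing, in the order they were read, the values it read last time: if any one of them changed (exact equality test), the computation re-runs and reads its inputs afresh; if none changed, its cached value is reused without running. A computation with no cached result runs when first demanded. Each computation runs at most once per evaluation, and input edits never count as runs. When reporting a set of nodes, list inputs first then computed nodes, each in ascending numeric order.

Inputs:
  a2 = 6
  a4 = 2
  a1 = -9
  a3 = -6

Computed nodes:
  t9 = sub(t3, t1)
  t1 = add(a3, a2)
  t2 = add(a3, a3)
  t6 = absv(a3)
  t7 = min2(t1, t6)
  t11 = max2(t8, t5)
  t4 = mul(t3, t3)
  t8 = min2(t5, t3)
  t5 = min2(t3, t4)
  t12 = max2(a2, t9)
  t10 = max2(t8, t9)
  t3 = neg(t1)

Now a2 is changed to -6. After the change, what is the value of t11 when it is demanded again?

New value of t11: 12.

First evaluation (everything demanded from the output):
  t1 = add(-6, 6) = 0
  t3 = neg(0) = 0
  t4 = mul(0, 0) = 0
  t5 = min2(0, 0) = 0
  t8 = min2(0, 0) = 0
  t11 = max2(0, 0) = 0

Propagation after the edit:
  t1: runs — a2 6->-6; result -12.
  t3: runs — t1 0->-12; result 12.
  t4: runs — t3 0->12; t3 0->12; result 144.
  t5: runs — t3 0->12; t4 0->144; result 12.
  t8: runs — t5 0->12; t3 0->12; result 12.
  t11: runs — t8 0->12; t5 0->12; result 12.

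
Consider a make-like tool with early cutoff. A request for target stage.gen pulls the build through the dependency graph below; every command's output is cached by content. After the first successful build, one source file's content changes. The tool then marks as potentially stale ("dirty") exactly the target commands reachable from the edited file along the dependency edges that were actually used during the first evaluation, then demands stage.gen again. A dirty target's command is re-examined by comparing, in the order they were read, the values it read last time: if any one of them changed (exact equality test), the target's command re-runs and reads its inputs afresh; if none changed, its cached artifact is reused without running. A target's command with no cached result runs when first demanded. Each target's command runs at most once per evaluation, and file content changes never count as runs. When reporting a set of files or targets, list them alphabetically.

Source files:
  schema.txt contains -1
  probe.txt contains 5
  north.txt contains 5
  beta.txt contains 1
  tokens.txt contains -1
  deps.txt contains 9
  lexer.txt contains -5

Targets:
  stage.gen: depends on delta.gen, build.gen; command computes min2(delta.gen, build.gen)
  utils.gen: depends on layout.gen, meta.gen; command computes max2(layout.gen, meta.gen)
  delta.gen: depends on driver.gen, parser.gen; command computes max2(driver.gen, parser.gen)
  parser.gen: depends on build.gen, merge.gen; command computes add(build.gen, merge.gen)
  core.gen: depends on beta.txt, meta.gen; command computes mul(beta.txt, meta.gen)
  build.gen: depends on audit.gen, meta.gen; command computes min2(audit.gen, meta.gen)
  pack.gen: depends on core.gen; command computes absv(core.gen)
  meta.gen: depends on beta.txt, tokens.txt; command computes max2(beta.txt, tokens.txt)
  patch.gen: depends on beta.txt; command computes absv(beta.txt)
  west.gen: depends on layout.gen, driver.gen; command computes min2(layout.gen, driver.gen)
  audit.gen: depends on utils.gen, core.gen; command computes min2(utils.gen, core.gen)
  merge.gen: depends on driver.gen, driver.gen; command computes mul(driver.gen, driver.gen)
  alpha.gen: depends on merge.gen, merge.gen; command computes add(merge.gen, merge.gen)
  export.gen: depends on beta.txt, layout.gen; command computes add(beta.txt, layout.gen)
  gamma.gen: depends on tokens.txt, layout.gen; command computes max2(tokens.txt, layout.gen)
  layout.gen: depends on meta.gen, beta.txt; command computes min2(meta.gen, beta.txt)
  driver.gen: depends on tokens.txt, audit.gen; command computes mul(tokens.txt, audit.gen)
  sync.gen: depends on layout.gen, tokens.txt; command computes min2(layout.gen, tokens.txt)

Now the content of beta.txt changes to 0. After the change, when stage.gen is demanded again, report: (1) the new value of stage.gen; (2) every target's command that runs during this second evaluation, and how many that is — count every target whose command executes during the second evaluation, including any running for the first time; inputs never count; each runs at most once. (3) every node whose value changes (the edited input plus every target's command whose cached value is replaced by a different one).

First demand of the output computes:
  meta.gen = max2(1, -1) = 1
  core.gen = mul(1, 1) = 1
  layout.gen = min2(1, 1) = 1
  utils.gen = max2(1, 1) = 1
  audit.gen = min2(1, 1) = 1
  build.gen = min2(1, 1) = 1
  driver.gen = mul(-1, 1) = -1
  merge.gen = mul(-1, -1) = 1
  parser.gen = add(1, 1) = 2
  delta.gen = max2(-1, 2) = 2
  stage.gen = min2(2, 1) = 1

After the edit, cleaning proceeds:
  meta.gen: a read changed (beta.txt 1->0) — executes, giving 0.
  core.gen: a read changed (beta.txt 1->0; meta.gen 1->0) — executes, giving 0.
  layout.gen: a read changed (meta.gen 1->0; beta.txt 1->0) — executes, giving 0.
  utils.gen: a read changed (layout.gen 1->0; meta.gen 1->0) — executes, giving 0.
  audit.gen: a read changed (utils.gen 1->0; core.gen 1->0) — executes, giving 0.
  build.gen: a read changed (audit.gen 1->0; meta.gen 1->0) — executes, giving 0.
  driver.gen: a read changed (audit.gen 1->0) — executes, giving 0.
  merge.gen: a read changed (driver.gen -1->0; driver.gen -1->0) — executes, giving 0.
  parser.gen: a read changed (build.gen 1->0; merge.gen 1->0) — executes, giving 0.
  delta.gen: a read changed (driver.gen -1->0; parser.gen 2->0) — executes, giving 0.
  stage.gen: a read changed (delta.gen 2->0; build.gen 1->0) — executes, giving 0.

Demanding stage.gen again yields 0.
11 target commands run: audit.gen, build.gen, core.gen, delta.gen, driver.gen, layout.gen, merge.gen, meta.gen, parser.gen, stage.gen, utils.gen.
The nodes whose values change: audit.gen, beta.txt, build.gen, core.gen, delta.gen, driver.gen, layout.gen, merge.gen, meta.gen, parser.gen, stage.gen, utils.gen.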